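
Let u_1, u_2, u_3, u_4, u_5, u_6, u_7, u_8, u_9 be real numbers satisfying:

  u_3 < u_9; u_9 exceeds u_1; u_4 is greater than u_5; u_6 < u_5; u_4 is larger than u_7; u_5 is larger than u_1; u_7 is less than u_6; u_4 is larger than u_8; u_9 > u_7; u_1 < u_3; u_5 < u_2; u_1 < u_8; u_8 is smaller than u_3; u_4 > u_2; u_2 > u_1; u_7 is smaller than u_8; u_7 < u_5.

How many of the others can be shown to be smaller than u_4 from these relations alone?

The elements the relations force below u_4 are u_1, u_7, u_8, u_6, u_5, u_2 — no chain reaches any other.
That is 6.

6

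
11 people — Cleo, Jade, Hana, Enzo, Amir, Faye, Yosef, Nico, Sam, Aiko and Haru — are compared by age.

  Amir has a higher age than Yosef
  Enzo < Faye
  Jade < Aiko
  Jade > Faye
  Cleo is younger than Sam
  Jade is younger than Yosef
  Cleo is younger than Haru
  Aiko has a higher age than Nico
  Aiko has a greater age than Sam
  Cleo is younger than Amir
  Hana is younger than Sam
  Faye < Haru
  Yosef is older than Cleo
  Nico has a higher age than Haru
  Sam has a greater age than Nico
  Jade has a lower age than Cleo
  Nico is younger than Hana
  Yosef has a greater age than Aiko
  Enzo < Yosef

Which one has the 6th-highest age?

Piecing the relations together gives one ordering: Enzo < Faye < Jade < Cleo < Haru < Nico < Hana < Sam < Aiko < Yosef < Amir.
The 6th largest is Nico.

Nico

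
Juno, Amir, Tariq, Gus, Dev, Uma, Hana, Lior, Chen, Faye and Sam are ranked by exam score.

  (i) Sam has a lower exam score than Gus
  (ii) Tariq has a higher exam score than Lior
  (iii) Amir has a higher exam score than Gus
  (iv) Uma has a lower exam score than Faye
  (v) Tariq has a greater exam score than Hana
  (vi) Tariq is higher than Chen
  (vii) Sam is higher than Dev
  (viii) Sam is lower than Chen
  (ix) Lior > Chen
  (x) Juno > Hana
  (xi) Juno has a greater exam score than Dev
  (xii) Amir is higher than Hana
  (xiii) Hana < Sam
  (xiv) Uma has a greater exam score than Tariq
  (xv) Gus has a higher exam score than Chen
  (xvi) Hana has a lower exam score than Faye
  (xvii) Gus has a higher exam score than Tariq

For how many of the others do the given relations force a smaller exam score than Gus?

The elements the relations force below Gus are Dev, Hana, Sam, Chen, Lior, Tariq — no chain reaches any other.
That is 6.

6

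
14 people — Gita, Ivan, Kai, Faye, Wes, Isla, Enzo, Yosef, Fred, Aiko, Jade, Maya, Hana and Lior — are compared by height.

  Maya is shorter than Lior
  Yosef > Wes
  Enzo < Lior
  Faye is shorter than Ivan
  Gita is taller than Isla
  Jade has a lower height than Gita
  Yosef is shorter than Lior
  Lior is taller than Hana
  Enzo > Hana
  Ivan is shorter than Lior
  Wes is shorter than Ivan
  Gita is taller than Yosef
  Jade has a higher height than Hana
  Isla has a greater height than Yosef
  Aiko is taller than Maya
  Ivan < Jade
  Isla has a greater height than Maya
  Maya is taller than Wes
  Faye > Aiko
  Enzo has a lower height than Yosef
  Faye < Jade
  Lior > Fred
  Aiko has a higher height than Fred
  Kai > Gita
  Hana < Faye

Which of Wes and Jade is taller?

Jade

Wes < Maya < Aiko < Faye < Ivan < Jade, by transitivity through Maya, Aiko, Faye, Ivan.
So Wes < Jade; Jade is the taller of the two.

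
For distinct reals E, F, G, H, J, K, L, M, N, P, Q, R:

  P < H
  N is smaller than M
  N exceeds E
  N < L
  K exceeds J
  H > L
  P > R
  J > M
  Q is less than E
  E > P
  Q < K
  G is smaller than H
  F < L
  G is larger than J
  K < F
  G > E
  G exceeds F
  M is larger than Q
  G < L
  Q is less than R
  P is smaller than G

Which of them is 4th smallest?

E

Piecing the relations together gives one ordering: Q < R < P < E < N < M < J < K < F < G < L < H.
The 4th smallest is E.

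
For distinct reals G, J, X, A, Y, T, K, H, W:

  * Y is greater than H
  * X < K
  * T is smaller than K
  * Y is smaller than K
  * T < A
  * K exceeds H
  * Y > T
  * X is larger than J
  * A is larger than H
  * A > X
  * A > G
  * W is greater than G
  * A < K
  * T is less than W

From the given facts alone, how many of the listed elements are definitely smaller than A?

5

The elements the relations force below A are J, G, T, H, X — no chain reaches any other.
That is 5.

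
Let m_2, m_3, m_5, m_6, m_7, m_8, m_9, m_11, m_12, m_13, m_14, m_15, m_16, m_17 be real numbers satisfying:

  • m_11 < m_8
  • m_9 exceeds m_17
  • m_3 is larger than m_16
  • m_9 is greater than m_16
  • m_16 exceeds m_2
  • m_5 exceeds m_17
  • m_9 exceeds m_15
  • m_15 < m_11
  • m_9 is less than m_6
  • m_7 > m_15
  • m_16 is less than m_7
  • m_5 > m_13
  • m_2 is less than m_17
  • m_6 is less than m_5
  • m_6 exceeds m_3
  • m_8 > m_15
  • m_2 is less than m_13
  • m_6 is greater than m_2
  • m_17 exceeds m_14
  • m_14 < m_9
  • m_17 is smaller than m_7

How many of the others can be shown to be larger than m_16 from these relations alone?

Directly above m_16: m_3, m_7, m_9.
One step further: m_6 (4 so far).
One step further: m_5 (5 so far).
No other element is forced above m_16 by the given relations, so the count is 5.

5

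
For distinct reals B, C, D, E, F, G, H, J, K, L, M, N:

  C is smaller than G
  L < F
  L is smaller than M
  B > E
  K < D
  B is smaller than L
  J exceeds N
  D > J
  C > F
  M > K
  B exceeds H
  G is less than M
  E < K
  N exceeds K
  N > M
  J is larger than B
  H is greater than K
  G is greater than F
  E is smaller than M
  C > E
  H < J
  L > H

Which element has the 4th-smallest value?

The consecutive relations fix a unique order: E < K < H < B < L < F < C < G < M < N < J < D.
The 4th smallest is B.

B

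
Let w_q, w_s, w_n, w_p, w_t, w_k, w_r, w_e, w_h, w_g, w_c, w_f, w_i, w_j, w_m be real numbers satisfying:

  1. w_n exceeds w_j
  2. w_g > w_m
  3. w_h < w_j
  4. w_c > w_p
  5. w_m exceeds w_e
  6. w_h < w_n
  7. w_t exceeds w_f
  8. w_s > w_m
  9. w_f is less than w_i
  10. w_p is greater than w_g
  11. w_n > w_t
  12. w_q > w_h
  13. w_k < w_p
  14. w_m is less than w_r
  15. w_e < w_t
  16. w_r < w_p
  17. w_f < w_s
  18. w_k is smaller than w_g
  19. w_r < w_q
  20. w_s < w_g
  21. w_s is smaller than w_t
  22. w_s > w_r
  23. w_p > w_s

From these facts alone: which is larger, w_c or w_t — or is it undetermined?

Following every chain through w_t: above w_t we get w_n; below w_t we get w_e, w_m, w_f, w_r, w_s.
w_c is not reached, and no chain runs the other way from w_c to w_t.
So the given relations leave the order of w_t and w_c undetermined.

undetermined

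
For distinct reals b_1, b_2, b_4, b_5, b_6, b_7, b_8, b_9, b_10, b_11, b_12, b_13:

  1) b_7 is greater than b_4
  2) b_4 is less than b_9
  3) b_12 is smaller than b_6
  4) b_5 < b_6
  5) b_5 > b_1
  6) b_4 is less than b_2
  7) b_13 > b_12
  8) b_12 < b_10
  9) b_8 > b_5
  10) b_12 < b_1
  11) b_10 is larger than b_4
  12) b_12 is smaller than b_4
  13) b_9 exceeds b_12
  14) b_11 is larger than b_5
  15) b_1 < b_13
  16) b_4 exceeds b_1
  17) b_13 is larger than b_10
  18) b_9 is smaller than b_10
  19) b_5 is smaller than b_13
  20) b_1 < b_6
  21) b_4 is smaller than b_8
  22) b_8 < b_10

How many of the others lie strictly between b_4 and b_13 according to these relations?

3

The relations place b_4 below b_13. An element lies strictly between them when it is forced above b_4 and also forced below b_13.
Above b_4: {b_7, b_9, b_8, b_10, b_2}. Below b_13: {b_12, b_1, b_5, b_9, b_8, b_10}.
Intersection: {b_9, b_8, b_10} — 3.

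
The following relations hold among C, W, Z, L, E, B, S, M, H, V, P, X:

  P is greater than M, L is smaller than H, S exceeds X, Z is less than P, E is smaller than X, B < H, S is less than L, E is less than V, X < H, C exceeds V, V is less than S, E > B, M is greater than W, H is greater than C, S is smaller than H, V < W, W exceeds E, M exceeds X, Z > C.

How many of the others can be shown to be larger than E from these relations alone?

Directly above E: V, W, X.
One step further: S, M, C, H (7 so far).
One step further: L, Z, P (10 so far).
No other element is forced above E by the given relations, so the count is 10.

10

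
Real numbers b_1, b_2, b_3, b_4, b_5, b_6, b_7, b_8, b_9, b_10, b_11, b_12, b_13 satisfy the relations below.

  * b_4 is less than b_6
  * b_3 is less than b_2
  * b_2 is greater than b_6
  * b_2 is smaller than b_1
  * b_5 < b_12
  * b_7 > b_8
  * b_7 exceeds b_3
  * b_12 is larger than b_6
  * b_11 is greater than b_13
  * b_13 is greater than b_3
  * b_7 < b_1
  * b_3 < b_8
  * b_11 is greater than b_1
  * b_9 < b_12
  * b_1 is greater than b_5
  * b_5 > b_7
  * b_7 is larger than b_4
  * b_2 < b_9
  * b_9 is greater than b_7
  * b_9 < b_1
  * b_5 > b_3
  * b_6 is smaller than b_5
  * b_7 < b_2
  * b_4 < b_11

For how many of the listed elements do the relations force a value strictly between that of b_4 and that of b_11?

6

The relations place b_4 below b_11. An element lies strictly between them when it is forced above b_4 and also forced below b_11.
Above b_4: {b_6, b_7, b_5, b_2, b_9, b_12, b_1}. Below b_11: {b_3, b_13, b_6, b_8, b_7, b_5, b_2, b_9, b_1}.
Intersection: {b_6, b_7, b_5, b_2, b_9, b_1} — 6.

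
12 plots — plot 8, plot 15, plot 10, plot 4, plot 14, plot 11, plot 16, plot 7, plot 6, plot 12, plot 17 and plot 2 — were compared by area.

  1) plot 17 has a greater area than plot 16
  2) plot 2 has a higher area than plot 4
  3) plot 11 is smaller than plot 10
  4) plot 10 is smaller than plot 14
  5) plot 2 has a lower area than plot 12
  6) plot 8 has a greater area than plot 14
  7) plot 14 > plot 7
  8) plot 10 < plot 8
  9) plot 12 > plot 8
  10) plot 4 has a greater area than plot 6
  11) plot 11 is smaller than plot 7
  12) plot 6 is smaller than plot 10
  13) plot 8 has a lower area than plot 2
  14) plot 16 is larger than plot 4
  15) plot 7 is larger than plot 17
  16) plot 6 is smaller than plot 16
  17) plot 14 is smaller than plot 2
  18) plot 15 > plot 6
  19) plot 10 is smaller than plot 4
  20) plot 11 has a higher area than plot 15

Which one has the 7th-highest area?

The consecutive relations fix a unique order: plot 6 < plot 15 < plot 11 < plot 10 < plot 4 < plot 16 < plot 17 < plot 7 < plot 14 < plot 8 < plot 2 < plot 12.
The 7th largest is plot 16.

plot 16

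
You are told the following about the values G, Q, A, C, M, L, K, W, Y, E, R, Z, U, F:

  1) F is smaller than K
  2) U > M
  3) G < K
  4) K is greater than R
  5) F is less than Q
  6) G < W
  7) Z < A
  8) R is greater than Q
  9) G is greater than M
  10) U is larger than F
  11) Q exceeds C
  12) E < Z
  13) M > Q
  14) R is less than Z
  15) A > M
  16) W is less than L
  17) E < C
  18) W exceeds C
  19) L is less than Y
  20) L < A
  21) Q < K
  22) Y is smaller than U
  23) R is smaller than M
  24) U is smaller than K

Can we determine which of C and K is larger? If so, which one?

C < Q and Q < R give C < R.
Then R < M extends the chain to M.
Then M < G extends the chain to G.
With G < W: C < Q < R < M < G < W.
With W < L: C < Q < R < M < G < W < L.
Then L < Y extends the chain to Y.
With Y < U: C < Q < R < M < G < W < L < Y < U.
With U < K: C < Q < R < M < G < W < L < Y < U < K.
So K is larger.

K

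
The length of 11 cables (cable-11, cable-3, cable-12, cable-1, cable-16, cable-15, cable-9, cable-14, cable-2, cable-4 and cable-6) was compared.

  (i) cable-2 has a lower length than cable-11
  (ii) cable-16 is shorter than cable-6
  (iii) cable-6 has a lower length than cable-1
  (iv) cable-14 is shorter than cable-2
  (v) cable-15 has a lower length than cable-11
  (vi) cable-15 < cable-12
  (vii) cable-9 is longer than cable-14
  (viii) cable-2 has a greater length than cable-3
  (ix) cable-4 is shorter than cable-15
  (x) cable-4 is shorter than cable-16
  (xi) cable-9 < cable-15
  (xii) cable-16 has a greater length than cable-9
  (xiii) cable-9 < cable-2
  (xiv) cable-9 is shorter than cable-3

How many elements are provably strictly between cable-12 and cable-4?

The relations place cable-4 below cable-12. An element lies strictly between them when it is forced above cable-4 and also forced below cable-12.
Above cable-4: {cable-16, cable-15, cable-6, cable-11, cable-1}. Below cable-12: {cable-14, cable-9, cable-15}.
Intersection: {cable-15} — 1.

1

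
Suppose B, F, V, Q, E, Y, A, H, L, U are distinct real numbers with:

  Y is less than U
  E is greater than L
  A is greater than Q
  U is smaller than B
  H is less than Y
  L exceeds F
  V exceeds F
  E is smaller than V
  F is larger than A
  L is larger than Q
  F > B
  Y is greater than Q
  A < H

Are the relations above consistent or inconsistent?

consistent

The single ordering Q < A < H < Y < U < B < F < L < E < V satisfies every listed relation, so no contradiction arises.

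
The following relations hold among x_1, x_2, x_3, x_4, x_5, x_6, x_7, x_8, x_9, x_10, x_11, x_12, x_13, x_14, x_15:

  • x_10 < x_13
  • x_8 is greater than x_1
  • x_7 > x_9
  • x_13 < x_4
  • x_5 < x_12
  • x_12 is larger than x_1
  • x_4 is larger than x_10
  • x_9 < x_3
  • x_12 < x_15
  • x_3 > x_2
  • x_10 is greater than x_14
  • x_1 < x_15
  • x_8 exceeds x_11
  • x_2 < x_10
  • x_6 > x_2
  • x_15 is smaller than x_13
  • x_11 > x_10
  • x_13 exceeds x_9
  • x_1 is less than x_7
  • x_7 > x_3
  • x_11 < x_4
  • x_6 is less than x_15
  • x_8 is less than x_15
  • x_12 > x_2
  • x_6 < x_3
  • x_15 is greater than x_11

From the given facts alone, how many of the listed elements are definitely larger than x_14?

6

Directly above x_14: x_10.
One step further: x_11, x_13, x_4 (4 so far).
One step further: x_8, x_15 (6 so far).
No other element is forced above x_14 by the given relations, so the count is 6.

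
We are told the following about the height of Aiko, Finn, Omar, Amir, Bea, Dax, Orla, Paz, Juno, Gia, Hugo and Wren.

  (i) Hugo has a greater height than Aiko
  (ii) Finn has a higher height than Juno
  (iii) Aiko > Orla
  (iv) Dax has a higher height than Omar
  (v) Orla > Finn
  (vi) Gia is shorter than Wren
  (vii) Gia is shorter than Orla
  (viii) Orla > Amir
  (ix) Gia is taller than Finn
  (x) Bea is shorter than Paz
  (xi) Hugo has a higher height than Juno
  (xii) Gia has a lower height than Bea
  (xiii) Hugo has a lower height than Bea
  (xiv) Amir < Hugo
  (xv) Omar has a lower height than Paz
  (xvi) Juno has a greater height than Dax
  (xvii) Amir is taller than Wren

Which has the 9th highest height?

Finn

The consecutive relations fix a unique order: Omar < Dax < Juno < Finn < Gia < Wren < Amir < Orla < Aiko < Hugo < Bea < Paz.
The 9th largest is Finn.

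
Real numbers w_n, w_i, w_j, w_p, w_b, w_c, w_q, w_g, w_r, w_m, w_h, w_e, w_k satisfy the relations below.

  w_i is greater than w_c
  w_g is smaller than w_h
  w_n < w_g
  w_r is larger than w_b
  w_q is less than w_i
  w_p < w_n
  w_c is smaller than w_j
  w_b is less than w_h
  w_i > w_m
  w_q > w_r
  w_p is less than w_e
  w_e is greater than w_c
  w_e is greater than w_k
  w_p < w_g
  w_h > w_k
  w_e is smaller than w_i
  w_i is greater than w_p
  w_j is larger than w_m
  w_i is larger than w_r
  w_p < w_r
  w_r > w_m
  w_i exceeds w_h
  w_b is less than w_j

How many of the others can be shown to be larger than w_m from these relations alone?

4

The elements the relations force above w_m are w_r, w_q, w_j, w_i — no chain reaches any other.
That is 4.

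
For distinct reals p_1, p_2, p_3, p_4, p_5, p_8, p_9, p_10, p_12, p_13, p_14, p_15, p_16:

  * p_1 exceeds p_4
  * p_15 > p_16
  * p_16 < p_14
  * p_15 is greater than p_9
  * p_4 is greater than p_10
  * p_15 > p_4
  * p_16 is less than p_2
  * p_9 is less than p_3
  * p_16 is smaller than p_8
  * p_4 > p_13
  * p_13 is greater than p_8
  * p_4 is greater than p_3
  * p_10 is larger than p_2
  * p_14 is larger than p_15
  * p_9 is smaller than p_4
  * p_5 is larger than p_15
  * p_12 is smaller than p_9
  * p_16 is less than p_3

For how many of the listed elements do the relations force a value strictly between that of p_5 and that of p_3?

The relations place p_3 below p_5. An element lies strictly between them when it is forced above p_3 and also forced below p_5.
Above p_3: {p_4, p_1, p_15, p_14}. Below p_5: {p_16, p_12, p_8, p_9, p_2, p_13, p_10, p_4, p_15}.
Intersection: {p_4, p_15} — 2.

2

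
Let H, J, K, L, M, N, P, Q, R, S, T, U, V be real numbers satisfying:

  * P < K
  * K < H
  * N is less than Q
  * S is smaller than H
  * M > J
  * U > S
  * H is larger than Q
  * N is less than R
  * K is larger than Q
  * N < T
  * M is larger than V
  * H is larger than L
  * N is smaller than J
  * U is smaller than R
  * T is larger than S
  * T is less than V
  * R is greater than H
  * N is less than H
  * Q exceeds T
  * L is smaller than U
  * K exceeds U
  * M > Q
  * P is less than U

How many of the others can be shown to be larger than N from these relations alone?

The elements the relations force above N are J, T, Q, K, H, V, M, R — no chain reaches any other.
That is 8.

8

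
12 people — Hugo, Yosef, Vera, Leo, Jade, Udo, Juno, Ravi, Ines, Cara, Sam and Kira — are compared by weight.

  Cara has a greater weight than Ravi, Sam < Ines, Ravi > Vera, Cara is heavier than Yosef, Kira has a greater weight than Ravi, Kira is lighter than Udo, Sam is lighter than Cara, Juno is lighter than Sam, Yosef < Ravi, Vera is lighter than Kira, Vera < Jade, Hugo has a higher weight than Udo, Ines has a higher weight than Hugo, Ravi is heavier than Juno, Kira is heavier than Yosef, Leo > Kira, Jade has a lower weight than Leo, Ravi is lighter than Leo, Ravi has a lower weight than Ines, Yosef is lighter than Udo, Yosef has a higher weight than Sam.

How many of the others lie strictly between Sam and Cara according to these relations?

The relations place Sam below Cara. An element lies strictly between them when it is forced above Sam and also forced below Cara.
Above Sam: {Yosef, Ravi, Kira, Leo, Udo, Hugo, Ines}. Below Cara: {Juno, Yosef, Vera, Ravi}.
Intersection: {Yosef, Ravi} — 2.

2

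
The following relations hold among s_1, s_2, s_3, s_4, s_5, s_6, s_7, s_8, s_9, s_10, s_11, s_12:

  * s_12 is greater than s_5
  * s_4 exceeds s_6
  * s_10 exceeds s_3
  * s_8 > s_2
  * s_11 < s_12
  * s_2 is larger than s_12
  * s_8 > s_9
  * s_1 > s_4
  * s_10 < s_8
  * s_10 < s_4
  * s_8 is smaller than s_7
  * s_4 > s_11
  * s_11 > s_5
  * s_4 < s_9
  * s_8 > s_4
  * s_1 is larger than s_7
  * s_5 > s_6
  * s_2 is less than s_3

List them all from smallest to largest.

Nothing is placed below s_6, so it is least; from there s_6 < s_5; s_5 < s_11; s_11 < s_12; s_12 < s_2; s_2 < s_3; s_3 < s_10; s_10 < s_4; s_4 < s_9; s_9 < s_8; s_8 < s_7; s_7 < s_1, each given directly.

s_6 < s_5 < s_11 < s_12 < s_2 < s_3 < s_10 < s_4 < s_9 < s_8 < s_7 < s_1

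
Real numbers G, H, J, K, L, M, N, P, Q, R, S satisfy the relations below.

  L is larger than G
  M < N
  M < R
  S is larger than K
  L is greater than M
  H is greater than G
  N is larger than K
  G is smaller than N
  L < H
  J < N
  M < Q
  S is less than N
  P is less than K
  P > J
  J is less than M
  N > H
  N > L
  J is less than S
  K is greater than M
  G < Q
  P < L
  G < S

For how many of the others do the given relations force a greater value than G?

5

From G the given relations immediately reach L, H, S, Q, N.
Nothing else is reachable above G; 5 in all.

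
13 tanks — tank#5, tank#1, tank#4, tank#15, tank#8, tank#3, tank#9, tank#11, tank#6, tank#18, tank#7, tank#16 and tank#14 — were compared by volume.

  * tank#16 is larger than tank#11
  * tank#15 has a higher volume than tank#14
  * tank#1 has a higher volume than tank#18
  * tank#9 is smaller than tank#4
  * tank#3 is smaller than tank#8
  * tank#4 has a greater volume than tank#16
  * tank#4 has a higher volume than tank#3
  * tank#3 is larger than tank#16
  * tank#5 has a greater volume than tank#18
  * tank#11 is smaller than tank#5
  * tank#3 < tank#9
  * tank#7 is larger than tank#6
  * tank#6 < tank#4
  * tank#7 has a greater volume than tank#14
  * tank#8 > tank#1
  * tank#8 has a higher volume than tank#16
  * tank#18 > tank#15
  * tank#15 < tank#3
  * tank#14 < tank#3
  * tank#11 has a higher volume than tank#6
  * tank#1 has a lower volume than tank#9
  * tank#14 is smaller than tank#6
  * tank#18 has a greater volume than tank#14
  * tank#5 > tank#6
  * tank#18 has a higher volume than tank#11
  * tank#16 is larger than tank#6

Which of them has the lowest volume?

tank#15 is not least since tank#14 < tank#15; tank#6 is not least since tank#14 < tank#6; tank#7 is not least since tank#14 < tank#7; tank#11 is not least since tank#6 < tank#11; tank#18 is not least since tank#14 < tank#18; tank#16 is not least since tank#11 < tank#16; tank#3 is not least since tank#14 < tank#3; tank#1 is not least since tank#18 < tank#1; tank#5 is not least since tank#11 < tank#5; tank#9 is not least since tank#3 < tank#9; tank#8 is not least since tank#16 < tank#8; tank#4 is not least since tank#16 < tank#4.
Only tank#14 has nothing below it, so tank#14 is the lowest volume.

tank#14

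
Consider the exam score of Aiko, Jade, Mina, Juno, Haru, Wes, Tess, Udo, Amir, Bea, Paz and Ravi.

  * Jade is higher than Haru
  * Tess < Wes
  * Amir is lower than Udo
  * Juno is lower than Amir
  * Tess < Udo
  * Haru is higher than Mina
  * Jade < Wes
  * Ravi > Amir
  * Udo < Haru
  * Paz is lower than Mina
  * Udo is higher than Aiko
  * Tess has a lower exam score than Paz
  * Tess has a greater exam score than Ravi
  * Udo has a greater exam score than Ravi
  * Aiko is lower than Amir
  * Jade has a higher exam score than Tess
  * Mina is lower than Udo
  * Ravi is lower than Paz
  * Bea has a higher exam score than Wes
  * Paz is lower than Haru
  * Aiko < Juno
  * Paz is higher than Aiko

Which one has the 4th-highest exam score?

Haru

Chaining the given pairs: Aiko < Juno < Amir < Ravi < Tess < Paz < Mina < Udo < Haru < Jade < Wes < Bea.
The 4th largest is Haru.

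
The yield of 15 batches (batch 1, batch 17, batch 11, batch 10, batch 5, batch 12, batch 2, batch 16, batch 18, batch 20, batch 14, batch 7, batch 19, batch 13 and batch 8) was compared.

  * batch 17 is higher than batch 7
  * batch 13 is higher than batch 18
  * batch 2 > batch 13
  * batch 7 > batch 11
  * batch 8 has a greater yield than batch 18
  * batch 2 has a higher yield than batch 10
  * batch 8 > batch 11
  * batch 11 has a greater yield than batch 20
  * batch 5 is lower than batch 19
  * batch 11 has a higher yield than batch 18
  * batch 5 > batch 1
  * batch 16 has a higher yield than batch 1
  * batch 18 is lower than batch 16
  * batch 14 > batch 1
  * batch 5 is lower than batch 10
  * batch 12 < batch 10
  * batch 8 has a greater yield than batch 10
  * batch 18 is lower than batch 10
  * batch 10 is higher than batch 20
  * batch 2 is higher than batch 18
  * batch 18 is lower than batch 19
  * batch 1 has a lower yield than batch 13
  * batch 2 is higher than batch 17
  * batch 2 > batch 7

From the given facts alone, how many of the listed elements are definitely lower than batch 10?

5

From batch 10 the given relations immediately reach batch 20, batch 5, batch 18, batch 12.
From those, batch 1 — 5 in total.
Nothing else is reachable below batch 10; 5 in all.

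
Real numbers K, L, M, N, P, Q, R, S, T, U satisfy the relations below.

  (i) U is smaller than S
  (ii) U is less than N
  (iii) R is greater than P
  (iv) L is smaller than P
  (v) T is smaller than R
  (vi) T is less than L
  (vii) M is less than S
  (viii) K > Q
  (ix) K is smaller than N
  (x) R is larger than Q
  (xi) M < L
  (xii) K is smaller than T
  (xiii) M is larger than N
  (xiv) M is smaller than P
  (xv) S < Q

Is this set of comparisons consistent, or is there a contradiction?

We have K < N stated directly, yet also N < M < S < Q < K by chaining the others — so N < K. Contradiction.

inconsistent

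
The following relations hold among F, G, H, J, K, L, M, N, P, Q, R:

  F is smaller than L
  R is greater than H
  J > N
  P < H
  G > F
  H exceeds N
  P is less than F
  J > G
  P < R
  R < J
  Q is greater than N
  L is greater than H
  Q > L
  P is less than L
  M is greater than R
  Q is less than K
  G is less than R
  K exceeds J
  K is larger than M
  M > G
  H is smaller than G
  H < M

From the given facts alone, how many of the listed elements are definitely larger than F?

7

The elements the relations force above F are L, Q, G, R, M, J, K — no chain reaches any other.
That is 7.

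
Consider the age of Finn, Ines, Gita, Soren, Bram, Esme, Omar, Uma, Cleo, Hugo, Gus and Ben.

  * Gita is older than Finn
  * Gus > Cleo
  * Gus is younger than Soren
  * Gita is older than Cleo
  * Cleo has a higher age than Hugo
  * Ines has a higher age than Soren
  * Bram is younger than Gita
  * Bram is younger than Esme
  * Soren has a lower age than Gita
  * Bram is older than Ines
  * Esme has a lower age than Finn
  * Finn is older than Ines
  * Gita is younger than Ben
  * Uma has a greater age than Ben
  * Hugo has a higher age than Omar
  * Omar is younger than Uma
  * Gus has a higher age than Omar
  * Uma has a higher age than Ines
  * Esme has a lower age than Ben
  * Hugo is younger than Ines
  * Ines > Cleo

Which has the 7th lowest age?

Bram

Chaining the given pairs: Omar < Hugo < Cleo < Gus < Soren < Ines < Bram < Esme < Finn < Gita < Ben < Uma.
Counting 7 from the smallest end gives Bram.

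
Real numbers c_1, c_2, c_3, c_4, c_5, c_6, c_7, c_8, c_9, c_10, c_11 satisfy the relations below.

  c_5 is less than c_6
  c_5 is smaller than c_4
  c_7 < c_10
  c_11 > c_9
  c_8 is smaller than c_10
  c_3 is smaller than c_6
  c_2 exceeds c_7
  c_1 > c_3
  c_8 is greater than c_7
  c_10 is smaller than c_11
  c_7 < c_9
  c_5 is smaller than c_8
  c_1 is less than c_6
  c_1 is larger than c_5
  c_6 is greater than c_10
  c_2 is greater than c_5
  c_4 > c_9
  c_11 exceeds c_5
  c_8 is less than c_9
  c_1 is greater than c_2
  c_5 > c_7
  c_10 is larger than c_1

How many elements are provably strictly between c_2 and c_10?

1

The relations place c_2 below c_10. An element lies strictly between them when it is forced above c_2 and also forced below c_10.
Above c_2: {c_1, c_11, c_6}. Below c_10: {c_7, c_5, c_8, c_3, c_1}.
Intersection: {c_1} — 1.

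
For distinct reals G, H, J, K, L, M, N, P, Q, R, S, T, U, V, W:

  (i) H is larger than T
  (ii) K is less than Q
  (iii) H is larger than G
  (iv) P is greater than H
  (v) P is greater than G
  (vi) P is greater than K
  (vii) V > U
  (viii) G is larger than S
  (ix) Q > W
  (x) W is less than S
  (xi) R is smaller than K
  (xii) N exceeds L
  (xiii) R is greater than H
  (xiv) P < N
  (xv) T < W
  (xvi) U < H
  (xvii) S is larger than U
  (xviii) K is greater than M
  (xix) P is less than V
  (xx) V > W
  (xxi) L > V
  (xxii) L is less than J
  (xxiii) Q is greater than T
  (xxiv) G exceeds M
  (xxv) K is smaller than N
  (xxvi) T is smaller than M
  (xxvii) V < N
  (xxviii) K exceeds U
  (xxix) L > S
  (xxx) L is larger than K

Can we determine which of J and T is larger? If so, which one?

The relevant relations are T < W; W < S; S < G; G < H; H < R; R < K; K < P; P < V; V < L; L < J.
Together: T < W < S < G < H < R < K < P < V < L < J.
So J is larger.

J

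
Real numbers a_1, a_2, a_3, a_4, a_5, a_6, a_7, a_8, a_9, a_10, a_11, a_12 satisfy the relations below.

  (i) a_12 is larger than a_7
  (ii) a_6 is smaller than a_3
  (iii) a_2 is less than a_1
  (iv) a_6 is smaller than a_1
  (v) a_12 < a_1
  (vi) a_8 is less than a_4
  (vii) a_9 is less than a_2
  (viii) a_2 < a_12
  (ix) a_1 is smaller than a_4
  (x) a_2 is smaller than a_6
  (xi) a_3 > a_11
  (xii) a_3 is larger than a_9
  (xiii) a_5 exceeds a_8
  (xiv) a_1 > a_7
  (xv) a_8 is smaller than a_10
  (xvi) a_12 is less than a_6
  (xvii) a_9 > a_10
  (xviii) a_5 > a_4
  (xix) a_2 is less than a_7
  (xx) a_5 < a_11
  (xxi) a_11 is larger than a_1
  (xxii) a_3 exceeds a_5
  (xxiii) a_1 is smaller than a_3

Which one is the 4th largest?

a_4

Chaining the given pairs: a_8 < a_10 < a_9 < a_2 < a_7 < a_12 < a_6 < a_1 < a_4 < a_5 < a_11 < a_3.
The 4th largest is a_4.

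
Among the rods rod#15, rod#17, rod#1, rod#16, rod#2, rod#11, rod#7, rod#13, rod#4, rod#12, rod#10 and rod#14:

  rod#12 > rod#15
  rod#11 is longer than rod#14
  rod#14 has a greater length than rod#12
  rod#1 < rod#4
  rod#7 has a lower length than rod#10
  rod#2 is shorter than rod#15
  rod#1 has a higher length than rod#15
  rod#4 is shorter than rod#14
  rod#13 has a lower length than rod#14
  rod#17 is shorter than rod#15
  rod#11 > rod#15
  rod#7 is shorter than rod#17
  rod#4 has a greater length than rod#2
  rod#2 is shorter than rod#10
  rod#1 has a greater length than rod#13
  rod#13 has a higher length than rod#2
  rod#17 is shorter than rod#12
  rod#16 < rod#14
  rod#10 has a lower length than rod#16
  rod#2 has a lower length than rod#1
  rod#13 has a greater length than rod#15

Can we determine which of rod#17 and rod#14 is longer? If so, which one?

rod#17 < rod#15 and rod#15 < rod#13 give rod#17 < rod#13.
With rod#13 < rod#1: rod#17 < rod#15 < rod#13 < rod#1.
With rod#1 < rod#4: rod#17 < rod#15 < rod#13 < rod#1 < rod#4.
Then rod#4 < rod#14 extends the chain to rod#14.
So rod#14 is longer.

rod#14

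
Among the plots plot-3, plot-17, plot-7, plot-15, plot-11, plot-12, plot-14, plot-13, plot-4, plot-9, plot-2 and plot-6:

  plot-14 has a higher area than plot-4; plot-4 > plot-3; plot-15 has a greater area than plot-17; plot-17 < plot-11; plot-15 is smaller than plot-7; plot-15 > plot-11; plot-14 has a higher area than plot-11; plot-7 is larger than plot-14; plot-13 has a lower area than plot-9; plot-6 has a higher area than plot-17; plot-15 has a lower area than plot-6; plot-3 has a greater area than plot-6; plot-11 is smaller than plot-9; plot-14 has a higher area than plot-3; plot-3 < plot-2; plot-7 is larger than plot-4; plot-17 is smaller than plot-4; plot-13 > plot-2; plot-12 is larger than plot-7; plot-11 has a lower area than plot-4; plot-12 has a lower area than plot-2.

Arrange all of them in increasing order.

plot-17 < plot-11 < plot-15 < plot-6 < plot-3 < plot-4 < plot-14 < plot-7 < plot-12 < plot-2 < plot-13 < plot-9

Each adjacent pair is fixed by a given relation: plot-17 < plot-11; plot-11 < plot-15; plot-15 < plot-6; plot-6 < plot-3; plot-3 < plot-4; plot-4 < plot-14; plot-14 < plot-7; plot-7 < plot-12; plot-12 < plot-2; plot-2 < plot-13; plot-13 < plot-9. Chaining them end to end gives the full order.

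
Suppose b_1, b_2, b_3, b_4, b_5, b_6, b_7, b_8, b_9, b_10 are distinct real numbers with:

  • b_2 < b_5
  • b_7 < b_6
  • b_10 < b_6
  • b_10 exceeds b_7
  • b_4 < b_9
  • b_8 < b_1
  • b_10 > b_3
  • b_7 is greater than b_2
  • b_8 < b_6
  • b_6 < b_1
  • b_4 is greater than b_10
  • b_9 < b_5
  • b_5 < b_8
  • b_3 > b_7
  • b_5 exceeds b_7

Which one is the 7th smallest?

b_5

The consecutive relations fix a unique order: b_2 < b_7 < b_3 < b_10 < b_4 < b_9 < b_5 < b_8 < b_6 < b_1.
Counting 7 from the smallest end gives b_5.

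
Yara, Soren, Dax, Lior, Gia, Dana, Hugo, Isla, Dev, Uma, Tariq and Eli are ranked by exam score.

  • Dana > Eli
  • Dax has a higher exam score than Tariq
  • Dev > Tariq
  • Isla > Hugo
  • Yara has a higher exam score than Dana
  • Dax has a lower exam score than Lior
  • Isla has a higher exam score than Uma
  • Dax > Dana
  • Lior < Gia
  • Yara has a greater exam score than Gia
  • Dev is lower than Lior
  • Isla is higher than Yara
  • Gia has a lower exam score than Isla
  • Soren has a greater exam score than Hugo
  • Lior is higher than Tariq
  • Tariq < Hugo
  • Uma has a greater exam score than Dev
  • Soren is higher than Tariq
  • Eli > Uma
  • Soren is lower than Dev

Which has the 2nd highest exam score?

Yara

The consecutive relations fix a unique order: Tariq < Hugo < Soren < Dev < Uma < Eli < Dana < Dax < Lior < Gia < Yara < Isla.
The 2nd largest is Yara.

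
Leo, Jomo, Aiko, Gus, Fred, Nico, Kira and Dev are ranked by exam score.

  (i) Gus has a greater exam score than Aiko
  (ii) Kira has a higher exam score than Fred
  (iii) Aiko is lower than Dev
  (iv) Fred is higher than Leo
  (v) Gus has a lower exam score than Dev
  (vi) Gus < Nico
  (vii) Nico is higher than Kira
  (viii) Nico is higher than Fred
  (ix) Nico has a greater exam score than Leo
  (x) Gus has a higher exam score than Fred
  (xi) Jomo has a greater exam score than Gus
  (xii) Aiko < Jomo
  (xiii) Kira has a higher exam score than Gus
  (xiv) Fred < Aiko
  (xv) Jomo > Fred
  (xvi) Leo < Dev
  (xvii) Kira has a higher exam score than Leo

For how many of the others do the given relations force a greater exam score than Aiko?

Directly above Aiko: Gus, Dev, Jomo.
One step further: Kira, Nico (5 so far).
No other element is forced above Aiko by the given relations, so the count is 5.

5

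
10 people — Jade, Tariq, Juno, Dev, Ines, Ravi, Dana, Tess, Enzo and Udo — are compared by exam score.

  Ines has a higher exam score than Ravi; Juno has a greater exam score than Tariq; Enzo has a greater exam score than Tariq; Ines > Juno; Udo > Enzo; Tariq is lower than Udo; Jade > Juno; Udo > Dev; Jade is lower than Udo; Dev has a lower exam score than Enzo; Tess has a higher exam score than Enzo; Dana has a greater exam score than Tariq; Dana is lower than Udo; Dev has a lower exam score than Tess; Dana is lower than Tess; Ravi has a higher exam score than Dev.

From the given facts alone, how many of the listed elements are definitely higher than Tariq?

The elements the relations force above Tariq are Juno, Dana, Jade, Enzo, Tess, Udo, Ines — no chain reaches any other.
That is 7.

7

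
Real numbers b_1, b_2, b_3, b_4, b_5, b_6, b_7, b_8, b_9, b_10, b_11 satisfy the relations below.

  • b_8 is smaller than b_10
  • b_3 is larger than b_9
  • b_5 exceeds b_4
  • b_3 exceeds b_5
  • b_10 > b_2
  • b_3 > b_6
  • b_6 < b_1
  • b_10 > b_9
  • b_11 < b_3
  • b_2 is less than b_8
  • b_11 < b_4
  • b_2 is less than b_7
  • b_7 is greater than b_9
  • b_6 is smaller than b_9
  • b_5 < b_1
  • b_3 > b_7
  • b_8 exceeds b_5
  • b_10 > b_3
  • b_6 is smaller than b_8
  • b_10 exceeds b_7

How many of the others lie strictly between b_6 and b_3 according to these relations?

2

The relations place b_6 below b_3. An element lies strictly between them when it is forced above b_6 and also forced below b_3.
Above b_6: {b_9, b_1, b_7, b_8, b_10}. Below b_3: {b_2, b_9, b_11, b_4, b_5, b_7}.
Intersection: {b_9, b_7} — 2.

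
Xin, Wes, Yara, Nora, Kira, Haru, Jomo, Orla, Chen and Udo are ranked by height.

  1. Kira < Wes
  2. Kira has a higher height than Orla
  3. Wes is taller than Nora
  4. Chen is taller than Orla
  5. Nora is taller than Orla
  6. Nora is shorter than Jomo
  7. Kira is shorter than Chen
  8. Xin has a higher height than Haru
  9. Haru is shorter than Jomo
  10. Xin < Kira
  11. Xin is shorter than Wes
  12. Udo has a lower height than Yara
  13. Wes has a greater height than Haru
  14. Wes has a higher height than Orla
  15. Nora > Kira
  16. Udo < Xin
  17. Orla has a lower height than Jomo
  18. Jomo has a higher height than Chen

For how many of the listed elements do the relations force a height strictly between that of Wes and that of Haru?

3

Chaining upward from Haru reaches: Xin, Kira, Chen, Nora, Jomo.
Chaining downward from Wes reaches: Orla, Udo, Xin, Kira, Nora.
Strictly between Haru and Wes are those in both lists: Xin, Kira, Nora — 3 elements.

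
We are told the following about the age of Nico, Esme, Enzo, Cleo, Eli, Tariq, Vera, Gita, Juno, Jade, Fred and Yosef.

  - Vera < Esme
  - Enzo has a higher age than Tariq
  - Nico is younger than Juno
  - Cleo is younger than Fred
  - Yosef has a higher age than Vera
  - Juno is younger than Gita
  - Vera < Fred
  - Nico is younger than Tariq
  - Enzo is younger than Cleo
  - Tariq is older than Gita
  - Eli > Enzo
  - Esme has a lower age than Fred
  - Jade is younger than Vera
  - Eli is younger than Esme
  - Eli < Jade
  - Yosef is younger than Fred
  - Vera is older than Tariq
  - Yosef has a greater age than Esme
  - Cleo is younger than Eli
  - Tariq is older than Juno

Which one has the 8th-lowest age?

Jade

Piecing the relations together gives one ordering: Nico < Juno < Gita < Tariq < Enzo < Cleo < Eli < Jade < Vera < Esme < Yosef < Fred.
The 8th smallest is Jade.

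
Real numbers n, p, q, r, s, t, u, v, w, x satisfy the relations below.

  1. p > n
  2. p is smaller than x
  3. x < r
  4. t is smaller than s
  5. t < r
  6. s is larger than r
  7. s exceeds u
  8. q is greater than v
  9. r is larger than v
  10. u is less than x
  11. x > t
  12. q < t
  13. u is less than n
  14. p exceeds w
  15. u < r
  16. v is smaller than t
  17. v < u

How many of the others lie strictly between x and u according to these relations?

2

The relations place u below x. An element lies strictly between them when it is forced above u and also forced below x.
Above u: {n, p, r, s}. Below x: {v, w, q, n, p, t}.
Intersection: {n, p} — 2.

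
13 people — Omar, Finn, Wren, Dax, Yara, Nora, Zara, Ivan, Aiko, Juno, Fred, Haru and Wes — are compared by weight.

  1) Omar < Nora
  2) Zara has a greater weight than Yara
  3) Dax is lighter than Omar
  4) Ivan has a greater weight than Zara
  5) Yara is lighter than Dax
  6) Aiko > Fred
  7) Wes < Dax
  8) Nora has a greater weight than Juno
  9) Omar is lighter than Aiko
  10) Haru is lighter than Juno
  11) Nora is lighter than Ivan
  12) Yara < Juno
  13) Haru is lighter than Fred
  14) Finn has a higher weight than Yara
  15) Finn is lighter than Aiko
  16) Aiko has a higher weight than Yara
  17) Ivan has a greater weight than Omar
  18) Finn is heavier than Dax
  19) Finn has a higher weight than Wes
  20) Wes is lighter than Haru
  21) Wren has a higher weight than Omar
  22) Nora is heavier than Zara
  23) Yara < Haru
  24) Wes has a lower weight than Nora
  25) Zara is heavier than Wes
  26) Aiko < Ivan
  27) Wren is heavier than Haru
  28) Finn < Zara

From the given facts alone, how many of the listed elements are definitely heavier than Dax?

From Dax the given relations immediately reach Omar, Finn.
From those, Zara, Nora, Aiko, Ivan, Wren — 7 in total.
No other element is forced above Dax by the given relations, so the count is 7.

7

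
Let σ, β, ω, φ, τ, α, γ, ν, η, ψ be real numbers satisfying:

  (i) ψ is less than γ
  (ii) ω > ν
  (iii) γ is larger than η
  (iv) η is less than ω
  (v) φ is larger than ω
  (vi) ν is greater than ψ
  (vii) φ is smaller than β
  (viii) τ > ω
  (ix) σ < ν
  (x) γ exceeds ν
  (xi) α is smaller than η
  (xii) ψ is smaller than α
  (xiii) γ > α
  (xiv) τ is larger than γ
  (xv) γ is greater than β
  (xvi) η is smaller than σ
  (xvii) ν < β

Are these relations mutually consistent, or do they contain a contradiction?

The single ordering ψ < α < η < σ < ν < ω < φ < β < γ < τ satisfies every listed relation, so no contradiction arises.

consistent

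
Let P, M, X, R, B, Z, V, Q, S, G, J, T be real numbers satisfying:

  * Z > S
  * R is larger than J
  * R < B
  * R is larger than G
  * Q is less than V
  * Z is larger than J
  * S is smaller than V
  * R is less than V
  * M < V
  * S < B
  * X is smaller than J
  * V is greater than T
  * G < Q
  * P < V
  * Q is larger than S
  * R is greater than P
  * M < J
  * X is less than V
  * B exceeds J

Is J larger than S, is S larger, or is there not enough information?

Following every chain through S: above S we get Q, V, Z, B.
J is not reached, and no chain runs the other way from J to S.
So the given relations leave the order of S and J undetermined.

undetermined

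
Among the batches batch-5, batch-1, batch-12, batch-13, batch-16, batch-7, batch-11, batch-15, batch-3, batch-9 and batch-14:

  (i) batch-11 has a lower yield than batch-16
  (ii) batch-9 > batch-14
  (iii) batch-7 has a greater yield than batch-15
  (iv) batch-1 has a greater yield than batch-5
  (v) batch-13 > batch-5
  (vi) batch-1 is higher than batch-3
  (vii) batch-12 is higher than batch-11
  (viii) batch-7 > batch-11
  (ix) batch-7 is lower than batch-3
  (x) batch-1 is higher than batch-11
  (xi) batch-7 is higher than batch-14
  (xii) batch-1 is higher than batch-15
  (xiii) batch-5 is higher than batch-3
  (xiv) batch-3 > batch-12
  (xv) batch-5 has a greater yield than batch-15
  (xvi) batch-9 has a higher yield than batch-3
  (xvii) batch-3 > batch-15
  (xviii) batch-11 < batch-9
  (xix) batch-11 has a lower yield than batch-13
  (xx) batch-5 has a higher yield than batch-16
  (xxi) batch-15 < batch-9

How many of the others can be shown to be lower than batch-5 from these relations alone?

The elements the relations force below batch-5 are batch-14, batch-15, batch-11, batch-7, batch-12, batch-16, batch-3 — no chain reaches any other.
That is 7.

7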